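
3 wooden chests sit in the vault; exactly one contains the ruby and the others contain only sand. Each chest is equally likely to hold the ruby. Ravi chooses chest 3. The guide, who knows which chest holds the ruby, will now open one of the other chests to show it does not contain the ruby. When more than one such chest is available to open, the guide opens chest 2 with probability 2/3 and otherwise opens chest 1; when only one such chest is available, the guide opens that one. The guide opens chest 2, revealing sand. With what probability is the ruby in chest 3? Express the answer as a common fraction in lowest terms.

2/5

Consider each possible location of the ruby in turn.
If it is in chest 1 (prior 1/3): only chest 2 is available, probability 1; weight (1/3)·1 = 1/3.
If it is in chest 2 (prior 1/3): the guide opened chest 2, so this case is ruled out; weight (1/3)·0 = 0.
If it is in chest 3 (prior 1/3): chest 2 is available, opened with probability 2/3; weight (1/3)·(2/3) = 2/9.
The weights sum to 5/9.
So P(the ruby in chest 3 | the guide opened chest 2) = (2/9) / (5/9) = 2/5.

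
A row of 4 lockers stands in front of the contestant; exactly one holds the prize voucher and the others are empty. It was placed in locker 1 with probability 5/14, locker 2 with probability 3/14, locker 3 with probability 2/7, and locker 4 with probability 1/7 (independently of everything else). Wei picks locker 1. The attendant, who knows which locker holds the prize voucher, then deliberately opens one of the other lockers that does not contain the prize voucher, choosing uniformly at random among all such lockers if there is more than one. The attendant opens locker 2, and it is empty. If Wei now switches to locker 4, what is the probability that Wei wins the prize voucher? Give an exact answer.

Condition on the true location of the prize voucher.
If it is in locker 1 (prior 5/14): the attendant has 3 equally likely choices, so probability 1/3; weight (5/14)·(1/3) = 5/42.
If it is in locker 2 (prior 3/14): the attendant opened locker 2, so this case is ruled out; weight (3/14)·0 = 0.
If it is in locker 3 (prior 2/7): the attendant has 2 equally likely choices, so probability 1/2; weight (2/7)·(1/2) = 1/7.
If it is in locker 4 (prior 1/7): the attendant has 2 equally likely choices, so probability 1/2; weight (1/7)·(1/2) = 1/14.
The weights sum to 1/3.
So P(the prize voucher in locker 4 | the attendant opened locker 2) = (1/14) / (1/3) = 3/14.

3/14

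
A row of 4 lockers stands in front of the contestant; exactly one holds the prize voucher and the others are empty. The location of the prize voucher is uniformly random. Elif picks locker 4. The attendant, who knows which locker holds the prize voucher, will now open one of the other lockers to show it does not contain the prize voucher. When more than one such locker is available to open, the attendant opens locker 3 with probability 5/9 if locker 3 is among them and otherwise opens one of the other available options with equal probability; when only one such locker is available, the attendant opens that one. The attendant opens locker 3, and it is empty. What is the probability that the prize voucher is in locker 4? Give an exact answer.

Consider each possible location of the prize voucher in turn.
If it is in any of lockers 1, 2, and 4 (prior 1/4 each): locker 3 is available, opened with probability 5/9; weight (1/4)·(5/9) = 5/36 each.
If it is in locker 3 (prior 1/4): the attendant opened locker 3, so this case is ruled out; weight (1/4)·0 = 0.
The weights sum to 5/12.
So P(the prize voucher in locker 4 | the attendant opened locker 3) = (5/36) / (5/12) = 1/3.

1/3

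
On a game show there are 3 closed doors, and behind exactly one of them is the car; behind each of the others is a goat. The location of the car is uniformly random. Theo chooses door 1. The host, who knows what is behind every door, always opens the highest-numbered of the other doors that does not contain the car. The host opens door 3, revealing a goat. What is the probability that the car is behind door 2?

1/2

Apply Bayes' rule, conditioning on where the car actually is.
If it is behind either of doors 1 and 2 (prior 1/3 each): door 3 is the highest-numbered option available, probability 1; weight (1/3)·1 = 1/3 each.
If it is behind door 3 (prior 1/3): the host opened door 3, so this case is ruled out; weight (1/3)·0 = 0.
The weights sum to 2/3.
So P(the car behind door 2 | the host opened door 3) = (1/3) / (2/3) = 1/2.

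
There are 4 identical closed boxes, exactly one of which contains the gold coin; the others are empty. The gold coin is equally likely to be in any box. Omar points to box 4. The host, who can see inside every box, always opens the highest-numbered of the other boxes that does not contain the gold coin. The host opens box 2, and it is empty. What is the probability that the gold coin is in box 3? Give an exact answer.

Consider each possible location of the gold coin in turn.
If it is in either of boxes 1 and 4 (prior 1/4 each): the host would have opened box 3 instead, probability 0; weight (1/4)·0 = 0 each.
If it is in box 2 (prior 1/4): the host opened box 2, so this case is ruled out; weight (1/4)·0 = 0.
If it is in box 3 (prior 1/4): box 2 is the highest-numbered option available, probability 1; weight (1/4)·1 = 1/4.
The weights sum to 1/4.
So P(the gold coin in box 3 | the host opened box 2) = (1/4) / (1/4) = 1.

1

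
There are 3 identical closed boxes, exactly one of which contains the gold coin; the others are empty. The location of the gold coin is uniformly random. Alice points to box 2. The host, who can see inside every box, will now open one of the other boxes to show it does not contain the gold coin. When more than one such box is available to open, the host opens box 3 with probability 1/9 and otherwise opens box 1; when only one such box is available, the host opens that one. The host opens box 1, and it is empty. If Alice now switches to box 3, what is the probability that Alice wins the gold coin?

Condition on the true location of the gold coin.
If it is in box 1 (prior 1/3): the host opened box 1, so this case is ruled out; weight (1/3)·0 = 0.
If it is in box 2 (prior 1/3): box 3 is available but not opened, probability 8/9; weight (1/3)·(8/9) = 8/27.
If it is in box 3 (prior 1/3): only box 1 is available, probability 1; weight (1/3)·1 = 1/3.
The weights sum to 17/27.
So P(the gold coin in box 3 | the host opened box 1) = (1/3) / (17/27) = 9/17.

9/17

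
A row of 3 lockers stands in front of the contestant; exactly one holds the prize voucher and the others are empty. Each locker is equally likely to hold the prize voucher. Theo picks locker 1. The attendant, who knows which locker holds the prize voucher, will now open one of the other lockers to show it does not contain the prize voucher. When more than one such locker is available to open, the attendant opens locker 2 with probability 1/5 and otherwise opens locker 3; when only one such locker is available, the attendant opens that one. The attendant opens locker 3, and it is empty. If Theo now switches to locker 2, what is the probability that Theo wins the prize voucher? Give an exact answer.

5/9

Consider each possible location of the prize voucher in turn.
If it is in locker 1 (prior 1/3): locker 2 is available but not opened, probability 4/5; weight (1/3)·(4/5) = 4/15.
If it is in locker 2 (prior 1/3): only locker 3 is available, probability 1; weight (1/3)·1 = 1/3.
If it is in locker 3 (prior 1/3): the attendant opened locker 3, so this case is ruled out; weight (1/3)·0 = 0.
The weights sum to 3/5.
So P(the prize voucher in locker 2 | the attendant opened locker 3) = (1/3) / (3/5) = 5/9.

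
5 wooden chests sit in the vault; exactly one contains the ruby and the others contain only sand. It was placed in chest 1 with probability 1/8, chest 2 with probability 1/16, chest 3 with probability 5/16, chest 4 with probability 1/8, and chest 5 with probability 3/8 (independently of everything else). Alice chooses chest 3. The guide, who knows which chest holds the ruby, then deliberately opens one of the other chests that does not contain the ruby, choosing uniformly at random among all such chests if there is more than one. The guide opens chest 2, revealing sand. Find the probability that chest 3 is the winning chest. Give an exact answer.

3/11

Apply Bayes' rule, conditioning on where the ruby actually is.
If it is in either of chests 1 and 4 (prior 1/8 each): the guide has 3 equally likely choices, so probability 1/3; weight (1/8)·(1/3) = 1/24 each.
If it is in chest 2 (prior 1/16): the guide opened chest 2, so this case is ruled out; weight (1/16)·0 = 0.
If it is in chest 3 (prior 5/16): the guide has 4 equally likely choices, so probability 1/4; weight (5/16)·(1/4) = 5/64.
If it is in chest 5 (prior 3/8): the guide has 3 equally likely choices, so probability 1/3; weight (3/8)·(1/3) = 1/8.
The weights sum to 55/192.
So P(the ruby in chest 3 | the guide opened chest 2) = (5/64) / (55/192) = 3/11.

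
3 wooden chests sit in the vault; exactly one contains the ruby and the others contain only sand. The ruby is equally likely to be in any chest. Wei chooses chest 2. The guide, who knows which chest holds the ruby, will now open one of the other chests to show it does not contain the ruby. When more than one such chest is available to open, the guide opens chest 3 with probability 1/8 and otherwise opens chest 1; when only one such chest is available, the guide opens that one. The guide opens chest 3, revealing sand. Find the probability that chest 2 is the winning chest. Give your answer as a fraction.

1/9

Apply Bayes' rule, conditioning on where the ruby actually is.
If it is in chest 1 (prior 1/3): only chest 3 is available, probability 1; weight (1/3)·1 = 1/3.
If it is in chest 2 (prior 1/3): chest 3 is available, opened with probability 1/8; weight (1/3)·(1/8) = 1/24.
If it is in chest 3 (prior 1/3): the guide opened chest 3, so this case is ruled out; weight (1/3)·0 = 0.
The weights sum to 3/8.
So P(the ruby in chest 2 | the guide opened chest 3) = (1/24) / (3/8) = 1/9.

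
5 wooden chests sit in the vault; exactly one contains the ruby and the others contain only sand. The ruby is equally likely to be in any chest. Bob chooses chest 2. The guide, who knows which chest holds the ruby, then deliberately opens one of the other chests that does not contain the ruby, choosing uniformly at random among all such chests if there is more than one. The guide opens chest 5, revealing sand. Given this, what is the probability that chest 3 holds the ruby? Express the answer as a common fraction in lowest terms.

4/15

Consider each possible location of the ruby in turn.
If it is in any of chests 1, 3, and 4 (prior 1/5 each): the guide has 3 equally likely choices, so probability 1/3; weight (1/5)·(1/3) = 1/15 each.
If it is in chest 2 (prior 1/5): the guide has 4 equally likely choices, so probability 1/4; weight (1/5)·(1/4) = 1/20.
If it is in chest 5 (prior 1/5): the guide opened chest 5, so this case is ruled out; weight (1/5)·0 = 0.
The weights sum to 1/4.
So P(the ruby in chest 3 | the guide opened chest 5) = (1/15) / (1/4) = 4/15.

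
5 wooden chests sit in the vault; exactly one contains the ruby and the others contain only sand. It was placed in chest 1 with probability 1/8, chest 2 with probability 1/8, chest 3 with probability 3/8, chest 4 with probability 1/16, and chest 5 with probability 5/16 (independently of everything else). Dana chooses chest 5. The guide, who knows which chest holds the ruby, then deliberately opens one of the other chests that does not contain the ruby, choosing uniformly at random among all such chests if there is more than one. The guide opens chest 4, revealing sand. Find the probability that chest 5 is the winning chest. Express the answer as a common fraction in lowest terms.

3/11

Condition on the true location of the ruby.
If it is in either of chests 1 and 2 (prior 1/8 each): the guide has 3 equally likely choices, so probability 1/3; weight (1/8)·(1/3) = 1/24 each.
If it is in chest 3 (prior 3/8): the guide has 3 equally likely choices, so probability 1/3; weight (3/8)·(1/3) = 1/8.
If it is in chest 4 (prior 1/16): the guide opened chest 4, so this case is ruled out; weight (1/16)·0 = 0.
If it is in chest 5 (prior 5/16): the guide has 4 equally likely choices, so probability 1/4; weight (5/16)·(1/4) = 5/64.
The weights sum to 55/192.
So P(the ruby in chest 5 | the guide opened chest 4) = (5/64) / (55/192) = 3/11.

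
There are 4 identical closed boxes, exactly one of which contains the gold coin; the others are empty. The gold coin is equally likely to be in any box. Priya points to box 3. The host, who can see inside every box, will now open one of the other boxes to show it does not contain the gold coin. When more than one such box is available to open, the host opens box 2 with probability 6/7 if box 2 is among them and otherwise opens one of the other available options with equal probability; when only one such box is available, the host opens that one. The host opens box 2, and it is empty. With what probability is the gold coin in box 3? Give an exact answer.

Condition on the true location of the gold coin.
If it is in any of boxes 1, 3, and 4 (prior 1/4 each): box 2 is available, opened with probability 6/7; weight (1/4)·(6/7) = 3/14 each.
If it is in box 2 (prior 1/4): the host opened box 2, so this case is ruled out; weight (1/4)·0 = 0.
The weights sum to 9/14.
So P(the gold coin in box 3 | the host opened box 2) = (3/14) / (9/14) = 1/3.

1/3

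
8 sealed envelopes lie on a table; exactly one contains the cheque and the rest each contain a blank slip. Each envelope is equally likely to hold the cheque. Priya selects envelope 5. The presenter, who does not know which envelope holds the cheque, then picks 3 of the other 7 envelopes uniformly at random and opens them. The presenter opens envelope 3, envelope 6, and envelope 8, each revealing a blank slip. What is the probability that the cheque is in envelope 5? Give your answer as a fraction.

Consider each possible location of the cheque in turn.
If it is in any of envelopes 1, 2, 4, 5, and 7 (prior 1/8 each): the presenter picks exactly this set with probability 1/35 regardless, and none is the prize; weight (1/8)·(1/35) = 1/280 each.
If it is in any of envelopes 3, 6, and 8 (prior 1/8 each): that envelope was opened and seen not to hold the prize — ruled out; weight (1/8)·0 = 0 each.
The weights sum to 1/56.
So P(the cheque in envelope 5 | the presenter opened envelope 3, envelope 6, and envelope 8) = (1/280) / (1/56) = 1/5.

1/5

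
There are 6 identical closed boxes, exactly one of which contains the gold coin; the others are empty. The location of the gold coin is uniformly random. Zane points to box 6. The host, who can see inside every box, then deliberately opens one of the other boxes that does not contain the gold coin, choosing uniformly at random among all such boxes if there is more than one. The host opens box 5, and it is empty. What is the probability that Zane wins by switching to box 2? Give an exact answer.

5/24

Consider each possible location of the gold coin in turn.
If it is in any of boxes 1, 2, 3, and 4 (prior 1/6 each): the host has 4 equally likely choices, so probability 1/4; weight (1/6)·(1/4) = 1/24 each.
If it is in box 5 (prior 1/6): the host opened box 5, so this case is ruled out; weight (1/6)·0 = 0.
If it is in box 6 (prior 1/6): the host has 5 equally likely choices, so probability 1/5; weight (1/6)·(1/5) = 1/30.
The weights sum to 1/5.
So P(the gold coin in box 2 | the host opened box 5) = (1/24) / (1/5) = 5/24.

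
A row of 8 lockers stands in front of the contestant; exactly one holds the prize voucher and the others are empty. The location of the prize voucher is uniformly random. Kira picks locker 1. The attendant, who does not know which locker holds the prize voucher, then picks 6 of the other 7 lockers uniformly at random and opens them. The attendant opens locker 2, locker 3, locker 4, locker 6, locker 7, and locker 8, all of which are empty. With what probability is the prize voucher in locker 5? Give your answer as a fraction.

1/2

Condition on the true location of the prize voucher.
If it is in either of lockers 1 and 5 (prior 1/8 each): the attendant picks exactly this set with probability 1/7 regardless, and none is the prize; weight (1/8)·(1/7) = 1/56 each.
If it is in any of lockers 2, 3, 4, 6, 7, and 8 (prior 1/8 each): that locker was opened and seen not to hold the prize — ruled out; weight (1/8)·0 = 0 each.
The weights sum to 1/28.
So P(the prize voucher in locker 5 | the attendant opened locker 2, locker 3, locker 4, locker 6, locker 7, and locker 8) = (1/56) / (1/28) = 1/2.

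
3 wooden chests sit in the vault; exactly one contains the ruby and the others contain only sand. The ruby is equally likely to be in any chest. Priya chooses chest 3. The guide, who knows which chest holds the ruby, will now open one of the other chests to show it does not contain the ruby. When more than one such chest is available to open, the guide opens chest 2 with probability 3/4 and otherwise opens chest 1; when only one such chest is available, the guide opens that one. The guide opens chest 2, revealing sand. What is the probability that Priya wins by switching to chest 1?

Consider each possible location of the ruby in turn.
If it is in chest 1 (prior 1/3): only chest 2 is available, probability 1; weight (1/3)·1 = 1/3.
If it is in chest 2 (prior 1/3): the guide opened chest 2, so this case is ruled out; weight (1/3)·0 = 0.
If it is in chest 3 (prior 1/3): chest 2 is available, opened with probability 3/4; weight (1/3)·(3/4) = 1/4.
The weights sum to 7/12.
So P(the ruby in chest 1 | the guide opened chest 2) = (1/3) / (7/12) = 4/7.

4/7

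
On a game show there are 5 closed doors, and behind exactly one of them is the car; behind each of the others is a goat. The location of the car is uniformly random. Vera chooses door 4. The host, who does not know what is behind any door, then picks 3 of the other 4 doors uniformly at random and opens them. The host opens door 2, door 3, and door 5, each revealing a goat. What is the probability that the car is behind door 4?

Because the host chose which doors to open without knowing where the car is, the choice is independent of the prize location. Learning that none of the 3 opened doors holds the car simply rules out those 3 locations and leaves the remaining 2 doors still equally likely by symmetry.
So P(the car behind door 4) = 1/2.

1/2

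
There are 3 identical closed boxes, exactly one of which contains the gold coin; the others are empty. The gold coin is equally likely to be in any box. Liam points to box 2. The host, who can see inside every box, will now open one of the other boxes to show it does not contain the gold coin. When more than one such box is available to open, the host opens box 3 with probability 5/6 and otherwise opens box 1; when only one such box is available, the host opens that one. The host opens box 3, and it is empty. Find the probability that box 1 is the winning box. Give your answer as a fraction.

6/11

Condition on the true location of the gold coin.
If it is in box 1 (prior 1/3): only box 3 is available, probability 1; weight (1/3)·1 = 1/3.
If it is in box 2 (prior 1/3): box 3 is available, opened with probability 5/6; weight (1/3)·(5/6) = 5/18.
If it is in box 3 (prior 1/3): the host opened box 3, so this case is ruled out; weight (1/3)·0 = 0.
The weights sum to 11/18.
So P(the gold coin in box 1 | the host opened box 3) = (1/3) / (11/18) = 6/11.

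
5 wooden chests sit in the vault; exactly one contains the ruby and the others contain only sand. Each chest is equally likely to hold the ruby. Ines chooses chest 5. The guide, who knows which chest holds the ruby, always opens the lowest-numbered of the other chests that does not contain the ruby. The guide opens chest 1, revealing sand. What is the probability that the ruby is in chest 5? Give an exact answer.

1/4

Consider each possible location of the ruby in turn.
If it is in chest 1 (prior 1/5): the guide opened chest 1, so this case is ruled out; weight (1/5)·0 = 0.
If it is in any of chests 2, 3, 4, and 5 (prior 1/5 each): chest 1 is the lowest-numbered option available, probability 1; weight (1/5)·1 = 1/5 each.
The weights sum to 4/5.
So P(the ruby in chest 5 | the guide opened chest 1) = (1/5) / (4/5) = 1/4.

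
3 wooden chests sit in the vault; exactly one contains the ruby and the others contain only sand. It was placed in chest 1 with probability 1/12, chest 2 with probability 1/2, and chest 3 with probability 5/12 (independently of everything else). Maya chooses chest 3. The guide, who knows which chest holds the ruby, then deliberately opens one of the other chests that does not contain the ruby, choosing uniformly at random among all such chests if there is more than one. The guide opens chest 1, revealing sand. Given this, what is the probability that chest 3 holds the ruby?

Consider each possible location of the ruby in turn.
If it is in chest 1 (prior 1/12): the guide opened chest 1, so this case is ruled out; weight (1/12)·0 = 0.
If it is in chest 2 (prior 1/2): the guide has no choice, probability 1; weight (1/2)·1 = 1/2.
If it is in chest 3 (prior 5/12): the guide has 2 equally likely choices, so probability 1/2; weight (5/12)·(1/2) = 5/24.
The weights sum to 17/24.
So P(the ruby in chest 3 | the guide opened chest 1) = (5/24) / (17/24) = 5/17.

5/17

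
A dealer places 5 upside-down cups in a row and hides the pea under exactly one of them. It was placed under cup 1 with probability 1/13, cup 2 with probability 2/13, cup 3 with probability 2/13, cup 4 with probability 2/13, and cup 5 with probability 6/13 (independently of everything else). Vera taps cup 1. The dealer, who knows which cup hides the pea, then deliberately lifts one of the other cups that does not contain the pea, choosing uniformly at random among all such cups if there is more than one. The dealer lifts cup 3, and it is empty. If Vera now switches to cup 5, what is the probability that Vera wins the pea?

Condition on the true location of the pea.
If it is under cup 1 (prior 1/13): the dealer has 4 equally likely choices, so probability 1/4; weight (1/13)·(1/4) = 1/52.
If it is under either of cups 2 and 4 (prior 2/13 each): the dealer has 3 equally likely choices, so probability 1/3; weight (2/13)·(1/3) = 2/39 each.
If it is under cup 3 (prior 2/13): the dealer opened cup 3, so this case is ruled out; weight (2/13)·0 = 0.
If it is under cup 5 (prior 6/13): the dealer has 3 equally likely choices, so probability 1/3; weight (6/13)·(1/3) = 2/13.
The weights sum to 43/156.
So P(the pea under cup 5 | the dealer opened cup 3) = (2/13) / (43/156) = 24/43.

24/43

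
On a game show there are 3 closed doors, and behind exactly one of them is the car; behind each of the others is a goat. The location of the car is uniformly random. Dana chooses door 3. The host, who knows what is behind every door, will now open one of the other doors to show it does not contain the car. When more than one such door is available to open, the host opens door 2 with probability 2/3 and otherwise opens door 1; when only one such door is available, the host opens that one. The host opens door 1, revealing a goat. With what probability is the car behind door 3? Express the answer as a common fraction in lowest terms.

1/4

Consider each possible location of the car in turn.
If it is behind door 1 (prior 1/3): the host opened door 1, so this case is ruled out; weight (1/3)·0 = 0.
If it is behind door 2 (prior 1/3): only door 1 is available, probability 1; weight (1/3)·1 = 1/3.
If it is behind door 3 (prior 1/3): door 2 is available but not opened, probability 1/3; weight (1/3)·(1/3) = 1/9.
The weights sum to 4/9.
So P(the car behind door 3 | the host opened door 1) = (1/9) / (4/9) = 1/4.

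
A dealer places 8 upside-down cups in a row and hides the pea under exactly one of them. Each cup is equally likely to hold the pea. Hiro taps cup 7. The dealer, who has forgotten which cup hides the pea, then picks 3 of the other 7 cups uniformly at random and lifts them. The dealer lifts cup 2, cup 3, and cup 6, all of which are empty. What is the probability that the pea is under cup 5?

1/5

Because the dealer chose which cups to lift without knowing where the pea is, the choice is independent of the prize location. Learning that none of the 3 opened cups holds the pea simply rules out those 3 locations and leaves the remaining 5 cups still equally likely by symmetry.
So P(the pea under cup 5) = 1/5.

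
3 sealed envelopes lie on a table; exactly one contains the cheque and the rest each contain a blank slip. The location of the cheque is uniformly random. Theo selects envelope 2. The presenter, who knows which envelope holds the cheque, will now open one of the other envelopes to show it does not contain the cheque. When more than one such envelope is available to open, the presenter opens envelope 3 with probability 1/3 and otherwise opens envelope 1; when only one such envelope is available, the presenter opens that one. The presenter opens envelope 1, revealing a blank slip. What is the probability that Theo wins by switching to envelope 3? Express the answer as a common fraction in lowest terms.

3/5

Condition on the true location of the cheque.
If it is in envelope 1 (prior 1/3): the presenter opened envelope 1, so this case is ruled out; weight (1/3)·0 = 0.
If it is in envelope 2 (prior 1/3): envelope 3 is available but not opened, probability 2/3; weight (1/3)·(2/3) = 2/9.
If it is in envelope 3 (prior 1/3): only envelope 1 is available, probability 1; weight (1/3)·1 = 1/3.
The weights sum to 5/9.
So P(the cheque in envelope 3 | the presenter opened envelope 1) = (1/3) / (5/9) = 3/5.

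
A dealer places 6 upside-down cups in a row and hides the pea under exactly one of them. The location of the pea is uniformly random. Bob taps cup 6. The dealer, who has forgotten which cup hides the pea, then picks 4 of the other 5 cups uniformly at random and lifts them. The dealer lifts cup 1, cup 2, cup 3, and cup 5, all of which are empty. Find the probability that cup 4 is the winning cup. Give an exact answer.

1/2

Consider each possible location of the pea in turn.
If it is under any of cups 1, 2, 3, and 5 (prior 1/6 each): that cup was opened and seen not to hold the prize — ruled out; weight (1/6)·0 = 0 each.
If it is under either of cups 4 and 6 (prior 1/6 each): the dealer picks exactly this set with probability 1/5 regardless, and none is the prize; weight (1/6)·(1/5) = 1/30 each.
The weights sum to 1/15.
So P(the pea under cup 4 | the dealer opened cup 1, cup 2, cup 3, and cup 5) = (1/30) / (1/15) = 1/2.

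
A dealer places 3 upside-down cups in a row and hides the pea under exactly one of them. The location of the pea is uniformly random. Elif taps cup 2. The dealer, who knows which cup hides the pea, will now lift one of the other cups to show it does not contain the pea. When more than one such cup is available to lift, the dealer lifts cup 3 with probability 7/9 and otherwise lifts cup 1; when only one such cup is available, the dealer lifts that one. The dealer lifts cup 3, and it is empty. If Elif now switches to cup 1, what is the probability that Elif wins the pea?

9/16

Condition on the true location of the pea.
If it is under cup 1 (prior 1/3): only cup 3 is available, probability 1; weight (1/3)·1 = 1/3.
If it is under cup 2 (prior 1/3): cup 3 is available, opened with probability 7/9; weight (1/3)·(7/9) = 7/27.
If it is under cup 3 (prior 1/3): the dealer opened cup 3, so this case is ruled out; weight (1/3)·0 = 0.
The weights sum to 16/27.
So P(the pea under cup 1 | the dealer opened cup 3) = (1/3) / (16/27) = 9/16.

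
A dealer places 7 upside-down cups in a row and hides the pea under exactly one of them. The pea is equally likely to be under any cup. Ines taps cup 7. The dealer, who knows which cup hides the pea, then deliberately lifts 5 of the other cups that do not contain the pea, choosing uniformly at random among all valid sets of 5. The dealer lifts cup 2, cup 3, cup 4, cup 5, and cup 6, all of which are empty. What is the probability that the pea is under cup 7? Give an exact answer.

1/7

Apply Bayes' rule, conditioning on where the pea actually is.
If it is under cup 1 (prior 1/7): the dealer has no choice, probability 1; weight (1/7)·1 = 1/7.
If it is under any of cups 2, 3, 4, 5, and 6 (prior 1/7 each): that cup was opened and seen not to hold the prize — ruled out; weight (1/7)·0 = 0 each.
If it is under cup 7 (prior 1/7): the dealer has 6 equally likely choices, so probability 1/6; weight (1/7)·(1/6) = 1/42.
The weights sum to 1/6.
So P(the pea under cup 7 | the dealer opened cup 2, cup 3, cup 4, cup 5, and cup 6) = (1/42) / (1/6) = 1/7.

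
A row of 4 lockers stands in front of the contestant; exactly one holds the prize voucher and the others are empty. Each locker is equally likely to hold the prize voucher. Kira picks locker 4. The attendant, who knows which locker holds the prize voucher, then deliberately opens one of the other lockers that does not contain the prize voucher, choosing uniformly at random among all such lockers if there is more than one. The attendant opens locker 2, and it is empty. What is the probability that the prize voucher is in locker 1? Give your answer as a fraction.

Apply Bayes' rule, conditioning on where the prize voucher actually is.
If it is in either of lockers 1 and 3 (prior 1/4 each): the attendant has 2 equally likely choices, so probability 1/2; weight (1/4)·(1/2) = 1/8 each.
If it is in locker 2 (prior 1/4): the attendant opened locker 2, so this case is ruled out; weight (1/4)·0 = 0.
If it is in locker 4 (prior 1/4): the attendant has 3 equally likely choices, so probability 1/3; weight (1/4)·(1/3) = 1/12.
The weights sum to 1/3.
So P(the prize voucher in locker 1 | the attendant opened locker 2) = (1/8) / (1/3) = 3/8.

3/8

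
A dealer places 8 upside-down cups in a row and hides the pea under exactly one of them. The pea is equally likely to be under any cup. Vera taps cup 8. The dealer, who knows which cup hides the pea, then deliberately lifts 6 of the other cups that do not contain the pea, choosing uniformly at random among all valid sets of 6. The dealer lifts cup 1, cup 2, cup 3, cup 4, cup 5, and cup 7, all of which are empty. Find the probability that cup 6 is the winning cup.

7/8

Condition on the true location of the pea.
If it is under any of cups 1, 2, 3, 4, 5, and 7 (prior 1/8 each): that cup was opened and seen not to hold the prize — ruled out; weight (1/8)·0 = 0 each.
If it is under cup 6 (prior 1/8): the dealer has no choice, probability 1; weight (1/8)·1 = 1/8.
If it is under cup 8 (prior 1/8): the dealer has 7 equally likely choices, so probability 1/7; weight (1/8)·(1/7) = 1/56.
The weights sum to 1/7.
So P(the pea under cup 6 | the dealer opened cup 1, cup 2, cup 3, cup 4, cup 5, and cup 7) = (1/8) / (1/7) = 7/8.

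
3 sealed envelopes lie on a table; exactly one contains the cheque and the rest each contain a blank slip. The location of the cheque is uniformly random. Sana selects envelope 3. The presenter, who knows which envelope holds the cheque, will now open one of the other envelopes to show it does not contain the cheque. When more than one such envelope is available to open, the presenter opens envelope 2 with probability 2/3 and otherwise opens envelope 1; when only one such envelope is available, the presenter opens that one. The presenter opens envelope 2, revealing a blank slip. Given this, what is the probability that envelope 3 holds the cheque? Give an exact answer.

Condition on the true location of the cheque.
If it is in envelope 1 (prior 1/3): only envelope 2 is available, probability 1; weight (1/3)·1 = 1/3.
If it is in envelope 2 (prior 1/3): the presenter opened envelope 2, so this case is ruled out; weight (1/3)·0 = 0.
If it is in envelope 3 (prior 1/3): envelope 2 is available, opened with probability 2/3; weight (1/3)·(2/3) = 2/9.
The weights sum to 5/9.
So P(the cheque in envelope 3 | the presenter opened envelope 2) = (2/9) / (5/9) = 2/5.

2/5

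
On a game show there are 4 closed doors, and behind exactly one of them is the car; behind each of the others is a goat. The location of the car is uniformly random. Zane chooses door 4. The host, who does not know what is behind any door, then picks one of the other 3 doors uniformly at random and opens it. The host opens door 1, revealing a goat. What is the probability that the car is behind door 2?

1/3

Condition on the true location of the car.
If it is behind door 1 (prior 1/4): the host opened door 1, so this case is ruled out; weight (1/4)·0 = 0.
If it is behind any of doors 2, 3, and 4 (prior 1/4 each): the host picks door 1 with probability 1/3 regardless, and it is not the prize; weight (1/4)·(1/3) = 1/12 each.
The weights sum to 1/4.
So P(the car behind door 2 | the host opened door 1) = (1/12) / (1/4) = 1/3.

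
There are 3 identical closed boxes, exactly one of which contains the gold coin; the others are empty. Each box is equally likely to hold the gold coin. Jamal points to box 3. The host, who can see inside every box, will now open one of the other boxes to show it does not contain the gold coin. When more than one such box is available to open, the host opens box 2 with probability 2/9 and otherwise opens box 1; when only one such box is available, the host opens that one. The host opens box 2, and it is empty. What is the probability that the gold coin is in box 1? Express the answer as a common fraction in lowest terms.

Condition on the true location of the gold coin.
If it is in box 1 (prior 1/3): only box 2 is available, probability 1; weight (1/3)·1 = 1/3.
If it is in box 2 (prior 1/3): the host opened box 2, so this case is ruled out; weight (1/3)·0 = 0.
If it is in box 3 (prior 1/3): box 2 is available, opened with probability 2/9; weight (1/3)·(2/9) = 2/27.
The weights sum to 11/27.
So P(the gold coin in box 1 | the host opened box 2) = (1/3) / (11/27) = 9/11.

9/11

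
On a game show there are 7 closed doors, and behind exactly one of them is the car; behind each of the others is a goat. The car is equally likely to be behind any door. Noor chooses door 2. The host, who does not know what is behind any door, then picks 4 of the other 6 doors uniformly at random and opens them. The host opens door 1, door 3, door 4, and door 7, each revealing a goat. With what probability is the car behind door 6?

1/3

Consider each possible location of the car in turn.
If it is behind any of doors 1, 3, 4, and 7 (prior 1/7 each): that door was opened and seen not to hold the prize — ruled out; weight (1/7)·0 = 0 each.
If it is behind any of doors 2, 5, and 6 (prior 1/7 each): the host picks exactly this set with probability 1/15 regardless, and none is the prize; weight (1/7)·(1/15) = 1/105 each.
The weights sum to 1/35.
So P(the car behind door 6 | the host opened door 1, door 3, door 4, and door 7) = (1/105) / (1/35) = 1/3.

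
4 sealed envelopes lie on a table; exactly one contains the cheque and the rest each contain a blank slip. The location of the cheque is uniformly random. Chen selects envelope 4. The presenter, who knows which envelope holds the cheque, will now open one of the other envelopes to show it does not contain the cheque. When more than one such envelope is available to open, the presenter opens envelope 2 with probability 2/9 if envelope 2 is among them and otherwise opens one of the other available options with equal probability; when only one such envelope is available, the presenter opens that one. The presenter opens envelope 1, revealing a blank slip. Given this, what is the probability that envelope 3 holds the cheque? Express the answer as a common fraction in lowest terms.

7/15

Apply Bayes' rule, conditioning on where the cheque actually is.
If it is in envelope 1 (prior 1/4): the presenter opened envelope 1, so this case is ruled out; weight (1/4)·0 = 0.
If it is in envelope 2 (prior 1/4): envelope 2 holds the prize so is unavailable; the presenter chooses uniformly among the 2 others, probability 1/2; weight (1/4)·(1/2) = 1/8.
If it is in envelope 3 (prior 1/4): envelope 2 is available but not opened, probability 7/9; weight (1/4)·(7/9) = 7/36.
If it is in envelope 4 (prior 1/4): envelope 2 is available but not opened; envelope 1 gets probability (1 − 2/9)/2 = 7/18; weight (1/4)·(7/18) = 7/72.
The weights sum to 5/12.
So P(the cheque in envelope 3 | the presenter opened envelope 1) = (7/36) / (5/12) = 7/15.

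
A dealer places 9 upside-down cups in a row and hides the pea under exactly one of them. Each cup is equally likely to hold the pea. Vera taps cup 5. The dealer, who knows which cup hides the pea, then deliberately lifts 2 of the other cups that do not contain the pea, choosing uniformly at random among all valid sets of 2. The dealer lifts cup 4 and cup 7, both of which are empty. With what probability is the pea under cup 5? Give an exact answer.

1/9

Condition on the true location of the pea.
If it is under any of cups 1, 2, 3, 6, 8, and 9 (prior 1/9 each): the dealer has 21 equally likely choices, so probability 1/21; weight (1/9)·(1/21) = 1/189 each.
If it is under either of cups 4 and 7 (prior 1/9 each): that cup was opened and seen not to hold the prize — ruled out; weight (1/9)·0 = 0 each.
If it is under cup 5 (prior 1/9): the dealer has 28 equally likely choices, so probability 1/28; weight (1/9)·(1/28) = 1/252.
The weights sum to 1/28.
So P(the pea under cup 5 | the dealer opened cup 4 and cup 7) = (1/252) / (1/28) = 1/9.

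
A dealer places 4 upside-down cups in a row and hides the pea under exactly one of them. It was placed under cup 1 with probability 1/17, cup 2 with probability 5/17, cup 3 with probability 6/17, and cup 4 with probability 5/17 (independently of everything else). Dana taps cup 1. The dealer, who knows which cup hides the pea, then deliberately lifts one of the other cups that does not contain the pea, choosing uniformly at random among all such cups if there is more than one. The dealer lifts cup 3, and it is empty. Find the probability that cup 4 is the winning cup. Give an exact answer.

15/32

Condition on the true location of the pea.
If it is under cup 1 (prior 1/17): the dealer has 3 equally likely choices, so probability 1/3; weight (1/17)·(1/3) = 1/51.
If it is under either of cups 2 and 4 (prior 5/17 each): the dealer has 2 equally likely choices, so probability 1/2; weight (5/17)·(1/2) = 5/34 each.
If it is under cup 3 (prior 6/17): the dealer opened cup 3, so this case is ruled out; weight (6/17)·0 = 0.
The weights sum to 16/51.
So P(the pea under cup 4 | the dealer opened cup 3) = (5/34) / (16/51) = 15/32.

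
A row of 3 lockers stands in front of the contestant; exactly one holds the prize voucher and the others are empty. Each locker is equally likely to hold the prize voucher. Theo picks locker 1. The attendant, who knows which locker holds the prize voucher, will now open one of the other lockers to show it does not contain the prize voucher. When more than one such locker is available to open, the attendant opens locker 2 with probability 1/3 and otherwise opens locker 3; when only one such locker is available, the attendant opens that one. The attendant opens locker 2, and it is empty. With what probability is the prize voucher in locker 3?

3/4

Apply Bayes' rule, conditioning on where the prize voucher actually is.
If it is in locker 1 (prior 1/3): locker 2 is available, opened with probability 1/3; weight (1/3)·(1/3) = 1/9.
If it is in locker 2 (prior 1/3): the attendant opened locker 2, so this case is ruled out; weight (1/3)·0 = 0.
If it is in locker 3 (prior 1/3): only locker 2 is available, probability 1; weight (1/3)·1 = 1/3.
The weights sum to 4/9.
So P(the prize voucher in locker 3 | the attendant opened locker 2) = (1/3) / (4/9) = 3/4.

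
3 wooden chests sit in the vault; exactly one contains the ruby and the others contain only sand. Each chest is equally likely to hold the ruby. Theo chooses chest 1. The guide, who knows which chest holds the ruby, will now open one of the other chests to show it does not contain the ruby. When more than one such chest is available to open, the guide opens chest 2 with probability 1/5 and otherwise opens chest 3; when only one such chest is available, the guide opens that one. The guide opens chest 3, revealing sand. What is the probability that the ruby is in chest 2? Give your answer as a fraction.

5/9

Condition on the true location of the ruby.
If it is in chest 1 (prior 1/3): chest 2 is available but not opened, probability 4/5; weight (1/3)·(4/5) = 4/15.
If it is in chest 2 (prior 1/3): only chest 3 is available, probability 1; weight (1/3)·1 = 1/3.
If it is in chest 3 (prior 1/3): the guide opened chest 3, so this case is ruled out; weight (1/3)·0 = 0.
The weights sum to 3/5.
So P(the ruby in chest 2 | the guide opened chest 3) = (1/3) / (3/5) = 5/9.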